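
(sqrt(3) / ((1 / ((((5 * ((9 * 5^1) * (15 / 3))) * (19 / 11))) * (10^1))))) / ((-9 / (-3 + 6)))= -11218.97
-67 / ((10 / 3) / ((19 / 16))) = -23.87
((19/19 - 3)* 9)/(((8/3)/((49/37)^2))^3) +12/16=-2870813319315/656825960704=-4.37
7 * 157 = 1099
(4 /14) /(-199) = -2 /1393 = -0.00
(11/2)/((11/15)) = 15/2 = 7.50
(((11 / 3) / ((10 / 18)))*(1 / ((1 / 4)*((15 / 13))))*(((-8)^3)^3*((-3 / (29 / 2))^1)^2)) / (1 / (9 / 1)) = -24874303094784 / 21025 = -1183082192.38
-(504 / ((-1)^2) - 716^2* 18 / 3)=3075432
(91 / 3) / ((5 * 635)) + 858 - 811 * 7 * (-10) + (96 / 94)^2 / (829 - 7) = 166117312538303 / 2882579325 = 57628.01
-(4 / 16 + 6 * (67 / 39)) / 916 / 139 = -549 / 6620848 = -0.00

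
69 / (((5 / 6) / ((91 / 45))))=4186 / 25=167.44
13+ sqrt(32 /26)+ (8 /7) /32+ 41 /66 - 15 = -0.23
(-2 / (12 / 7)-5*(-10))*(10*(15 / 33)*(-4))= -29300 / 33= -887.88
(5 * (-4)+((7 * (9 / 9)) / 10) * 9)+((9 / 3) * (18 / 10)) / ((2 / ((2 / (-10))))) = -356 / 25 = -14.24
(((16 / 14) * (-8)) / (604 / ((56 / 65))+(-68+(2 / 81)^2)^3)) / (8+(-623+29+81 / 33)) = -397660787365248 / 7962531294350550370859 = -0.00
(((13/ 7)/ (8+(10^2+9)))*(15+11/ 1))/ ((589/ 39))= 338/ 12369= 0.03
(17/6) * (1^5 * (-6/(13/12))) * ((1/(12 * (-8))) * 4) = 0.65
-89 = -89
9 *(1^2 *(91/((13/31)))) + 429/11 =1992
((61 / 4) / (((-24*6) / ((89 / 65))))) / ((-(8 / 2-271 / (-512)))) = 43432 / 1356615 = 0.03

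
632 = 632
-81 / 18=-9 / 2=-4.50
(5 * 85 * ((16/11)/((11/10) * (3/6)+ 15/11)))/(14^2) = 34000/20629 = 1.65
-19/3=-6.33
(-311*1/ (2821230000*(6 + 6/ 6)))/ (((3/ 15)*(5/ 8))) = -311/ 2468576250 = -0.00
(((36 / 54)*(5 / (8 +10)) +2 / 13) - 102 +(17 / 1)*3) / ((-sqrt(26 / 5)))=22.22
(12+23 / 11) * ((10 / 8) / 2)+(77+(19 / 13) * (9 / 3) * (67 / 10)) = 115.18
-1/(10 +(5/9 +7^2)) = -9/536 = -0.02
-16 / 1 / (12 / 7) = -28 / 3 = -9.33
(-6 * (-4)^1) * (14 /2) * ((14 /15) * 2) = 1568 /5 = 313.60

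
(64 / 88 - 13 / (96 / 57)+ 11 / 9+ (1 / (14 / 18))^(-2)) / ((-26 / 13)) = 147245 / 57024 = 2.58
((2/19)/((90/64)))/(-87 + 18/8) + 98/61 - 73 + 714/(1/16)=11352.61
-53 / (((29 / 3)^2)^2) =-4293 / 707281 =-0.01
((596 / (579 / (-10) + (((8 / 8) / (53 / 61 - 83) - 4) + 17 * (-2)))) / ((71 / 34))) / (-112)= 1269033 / 47763688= 0.03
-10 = -10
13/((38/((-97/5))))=-1261/190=-6.64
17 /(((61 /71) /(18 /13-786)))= -15525.09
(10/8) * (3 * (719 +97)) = 3060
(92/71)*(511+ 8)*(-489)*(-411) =135159792.85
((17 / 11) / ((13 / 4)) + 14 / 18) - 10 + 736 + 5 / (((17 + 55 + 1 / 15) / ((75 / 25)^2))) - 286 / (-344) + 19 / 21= 1222148040779 / 1675061388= 729.61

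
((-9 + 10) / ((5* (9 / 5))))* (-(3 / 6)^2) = -0.03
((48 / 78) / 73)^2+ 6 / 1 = 5403670 / 900601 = 6.00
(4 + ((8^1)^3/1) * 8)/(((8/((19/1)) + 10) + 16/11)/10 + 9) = 2142250/5323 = 402.45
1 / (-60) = -1 / 60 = -0.02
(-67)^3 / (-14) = 21483.07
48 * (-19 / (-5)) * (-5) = -912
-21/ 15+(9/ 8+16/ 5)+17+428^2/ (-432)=-436441/ 1080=-404.11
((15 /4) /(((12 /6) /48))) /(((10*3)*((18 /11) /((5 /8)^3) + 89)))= 4125 /131591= 0.03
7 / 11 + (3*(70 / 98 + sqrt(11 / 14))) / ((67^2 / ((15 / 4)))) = 45*sqrt(154) / 251384 + 882319 / 1382612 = 0.64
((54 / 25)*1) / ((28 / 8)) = 108 / 175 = 0.62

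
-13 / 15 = -0.87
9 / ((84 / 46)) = 69 / 14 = 4.93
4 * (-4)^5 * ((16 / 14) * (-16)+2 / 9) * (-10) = -46612480 / 63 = -739880.63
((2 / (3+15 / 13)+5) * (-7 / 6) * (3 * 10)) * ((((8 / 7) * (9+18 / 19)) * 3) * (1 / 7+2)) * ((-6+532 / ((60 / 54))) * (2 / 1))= -251907840 / 19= -13258307.37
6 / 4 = 1.50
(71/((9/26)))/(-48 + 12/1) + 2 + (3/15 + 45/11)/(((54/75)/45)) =471311/1782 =264.48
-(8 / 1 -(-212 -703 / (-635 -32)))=-146037 / 667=-218.95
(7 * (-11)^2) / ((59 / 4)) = 3388 / 59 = 57.42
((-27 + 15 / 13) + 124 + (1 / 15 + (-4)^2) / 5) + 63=160258 / 975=164.37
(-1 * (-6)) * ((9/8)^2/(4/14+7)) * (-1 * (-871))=493857/544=907.83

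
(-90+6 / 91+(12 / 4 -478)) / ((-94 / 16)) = 411272 / 4277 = 96.16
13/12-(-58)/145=89/60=1.48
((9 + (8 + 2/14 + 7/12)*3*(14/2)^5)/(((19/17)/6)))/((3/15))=448792095/38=11810318.29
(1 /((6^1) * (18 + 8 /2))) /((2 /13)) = 13 /264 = 0.05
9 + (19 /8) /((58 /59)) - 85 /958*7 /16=5057271 /444512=11.38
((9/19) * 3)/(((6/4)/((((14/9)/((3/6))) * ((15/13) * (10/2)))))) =4200/247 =17.00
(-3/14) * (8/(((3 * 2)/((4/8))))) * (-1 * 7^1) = 1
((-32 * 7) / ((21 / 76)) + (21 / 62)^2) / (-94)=9347285 / 1084008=8.62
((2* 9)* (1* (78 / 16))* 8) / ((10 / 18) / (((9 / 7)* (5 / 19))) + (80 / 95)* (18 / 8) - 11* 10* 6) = -1080378 / 1010297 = -1.07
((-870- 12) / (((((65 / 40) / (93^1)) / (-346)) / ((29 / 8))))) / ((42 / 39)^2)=54589977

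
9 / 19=0.47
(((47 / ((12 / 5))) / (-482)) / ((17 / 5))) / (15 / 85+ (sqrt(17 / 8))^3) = 75200 / 341075009- 679150 * sqrt(34) / 1023225027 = -0.00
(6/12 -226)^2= 203401/4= 50850.25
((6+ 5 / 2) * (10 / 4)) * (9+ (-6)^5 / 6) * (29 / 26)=-244035 / 8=-30504.38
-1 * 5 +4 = -1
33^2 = 1089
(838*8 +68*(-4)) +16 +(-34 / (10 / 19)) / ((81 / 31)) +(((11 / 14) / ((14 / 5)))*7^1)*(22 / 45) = 36425423 / 5670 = 6424.24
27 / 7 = 3.86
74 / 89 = 0.83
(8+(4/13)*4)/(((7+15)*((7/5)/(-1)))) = -300/1001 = -0.30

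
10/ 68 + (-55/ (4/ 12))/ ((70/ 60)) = -33625/ 238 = -141.28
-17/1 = -17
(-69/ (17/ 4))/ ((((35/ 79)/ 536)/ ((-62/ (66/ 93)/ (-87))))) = -3743717728/ 189805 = -19724.02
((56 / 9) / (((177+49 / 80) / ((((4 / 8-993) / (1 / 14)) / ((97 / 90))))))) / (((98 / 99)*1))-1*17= -652278641 / 1378273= -473.26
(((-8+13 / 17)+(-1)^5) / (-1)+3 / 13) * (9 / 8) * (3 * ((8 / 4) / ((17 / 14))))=353619 / 7514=47.06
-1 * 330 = -330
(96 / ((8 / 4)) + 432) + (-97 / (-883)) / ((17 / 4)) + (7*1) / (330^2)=784697350277 / 1634697900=480.03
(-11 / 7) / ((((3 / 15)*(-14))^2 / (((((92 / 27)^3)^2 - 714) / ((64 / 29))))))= -1314825379139525 / 17009309149056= -77.30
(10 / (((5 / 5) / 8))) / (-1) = -80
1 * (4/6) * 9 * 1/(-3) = -2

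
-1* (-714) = 714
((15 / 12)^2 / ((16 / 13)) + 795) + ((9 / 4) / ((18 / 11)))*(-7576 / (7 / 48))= -126577181 / 1792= -70634.59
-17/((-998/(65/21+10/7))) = 1615/20958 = 0.08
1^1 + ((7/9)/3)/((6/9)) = 25/18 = 1.39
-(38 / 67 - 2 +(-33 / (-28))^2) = 2301 / 52528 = 0.04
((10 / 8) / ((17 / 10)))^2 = 625 / 1156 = 0.54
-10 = -10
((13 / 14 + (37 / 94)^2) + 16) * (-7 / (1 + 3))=-1056649 / 35344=-29.90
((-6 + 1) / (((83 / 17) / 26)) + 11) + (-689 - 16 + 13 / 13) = -59729 / 83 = -719.63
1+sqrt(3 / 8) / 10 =sqrt(6) / 40+1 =1.06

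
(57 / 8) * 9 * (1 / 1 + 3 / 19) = 297 / 4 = 74.25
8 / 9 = 0.89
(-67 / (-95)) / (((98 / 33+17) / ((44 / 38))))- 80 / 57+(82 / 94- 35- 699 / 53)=-432711907259 / 8889096135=-48.68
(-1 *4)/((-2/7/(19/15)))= 266/15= 17.73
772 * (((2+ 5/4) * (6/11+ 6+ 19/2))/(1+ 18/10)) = 4428385/308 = 14377.87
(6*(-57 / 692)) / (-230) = 0.00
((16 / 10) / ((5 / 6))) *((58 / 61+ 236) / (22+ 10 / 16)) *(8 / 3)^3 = 105250816 / 276025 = 381.31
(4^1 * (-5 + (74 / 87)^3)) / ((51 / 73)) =-843088972 / 33583653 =-25.10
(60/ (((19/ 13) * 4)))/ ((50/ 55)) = 429/ 38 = 11.29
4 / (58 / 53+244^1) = 106 / 6495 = 0.02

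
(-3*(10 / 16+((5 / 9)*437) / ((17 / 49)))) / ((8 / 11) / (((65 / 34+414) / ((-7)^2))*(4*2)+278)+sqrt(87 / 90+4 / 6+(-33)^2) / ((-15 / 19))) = 8321364480804375 / 3296030082570324031+22726511366119378675*sqrt(981570) / 448260091229564068216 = 50.23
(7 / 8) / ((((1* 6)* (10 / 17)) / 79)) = 9401 / 480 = 19.59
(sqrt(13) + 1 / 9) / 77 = 1 / 693 + sqrt(13) / 77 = 0.05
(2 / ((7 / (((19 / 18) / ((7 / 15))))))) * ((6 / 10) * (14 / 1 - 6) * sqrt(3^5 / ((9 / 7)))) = 42.65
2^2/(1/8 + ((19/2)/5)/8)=320/29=11.03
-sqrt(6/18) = -sqrt(3)/3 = -0.58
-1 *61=-61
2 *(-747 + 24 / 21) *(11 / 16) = -57431 / 56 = -1025.55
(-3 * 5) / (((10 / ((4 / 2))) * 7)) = -3 / 7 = -0.43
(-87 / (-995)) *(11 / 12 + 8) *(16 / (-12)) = -3103 / 2985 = -1.04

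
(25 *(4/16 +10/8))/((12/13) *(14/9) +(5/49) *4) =143325/7048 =20.34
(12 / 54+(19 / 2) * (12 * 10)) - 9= 10181 / 9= 1131.22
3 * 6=18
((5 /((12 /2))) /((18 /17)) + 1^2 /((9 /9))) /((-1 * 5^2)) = -193 /2700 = -0.07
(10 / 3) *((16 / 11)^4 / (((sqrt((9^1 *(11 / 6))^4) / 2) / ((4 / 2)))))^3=0.00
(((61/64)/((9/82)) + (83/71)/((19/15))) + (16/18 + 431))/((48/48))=57175475/129504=441.50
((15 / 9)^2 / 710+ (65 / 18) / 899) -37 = -21250502 / 574461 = -36.99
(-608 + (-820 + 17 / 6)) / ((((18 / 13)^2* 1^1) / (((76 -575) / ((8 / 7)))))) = 5047800667 / 15552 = 324575.66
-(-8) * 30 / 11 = 240 / 11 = 21.82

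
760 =760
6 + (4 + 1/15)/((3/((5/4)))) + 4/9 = 293/36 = 8.14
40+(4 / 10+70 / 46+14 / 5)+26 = 70.72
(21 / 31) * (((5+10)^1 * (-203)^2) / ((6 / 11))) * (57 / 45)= 60288767 / 62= 972399.47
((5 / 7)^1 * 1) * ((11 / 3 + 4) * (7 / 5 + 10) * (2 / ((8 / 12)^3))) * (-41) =-483759 / 28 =-17277.11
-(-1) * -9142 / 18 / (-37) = 4571 / 333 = 13.73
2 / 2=1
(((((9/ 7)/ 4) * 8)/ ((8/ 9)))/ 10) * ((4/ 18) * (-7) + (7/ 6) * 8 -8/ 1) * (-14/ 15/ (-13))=-3/ 650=-0.00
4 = 4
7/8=0.88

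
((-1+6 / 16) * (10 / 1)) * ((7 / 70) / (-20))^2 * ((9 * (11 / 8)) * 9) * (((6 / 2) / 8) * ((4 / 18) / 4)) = -297 / 819200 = -0.00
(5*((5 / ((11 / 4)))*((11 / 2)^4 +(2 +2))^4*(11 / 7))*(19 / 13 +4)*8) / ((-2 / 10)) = -414981252455049296875 / 186368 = -2226676534893593.84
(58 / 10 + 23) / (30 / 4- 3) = 32 / 5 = 6.40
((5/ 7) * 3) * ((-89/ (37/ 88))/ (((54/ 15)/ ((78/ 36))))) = -636350/ 2331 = -272.99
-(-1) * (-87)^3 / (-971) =678.17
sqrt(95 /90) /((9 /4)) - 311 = -310.54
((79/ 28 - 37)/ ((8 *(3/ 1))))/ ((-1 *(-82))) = -319/ 18368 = -0.02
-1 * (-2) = 2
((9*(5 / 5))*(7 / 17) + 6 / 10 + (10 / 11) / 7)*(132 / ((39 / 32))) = 3716096 / 7735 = 480.43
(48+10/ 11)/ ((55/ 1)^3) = 538/ 1830125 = 0.00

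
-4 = -4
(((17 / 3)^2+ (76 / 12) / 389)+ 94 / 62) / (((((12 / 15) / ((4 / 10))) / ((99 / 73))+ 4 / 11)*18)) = 40165015 / 39505284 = 1.02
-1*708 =-708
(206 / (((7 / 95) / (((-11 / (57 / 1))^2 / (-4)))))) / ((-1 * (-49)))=-62315 / 117306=-0.53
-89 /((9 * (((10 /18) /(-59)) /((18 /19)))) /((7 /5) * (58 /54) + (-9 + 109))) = 143908906 /1425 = 100988.71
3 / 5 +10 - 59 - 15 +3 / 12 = -1263 / 20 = -63.15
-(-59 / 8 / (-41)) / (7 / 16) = -118 / 287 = -0.41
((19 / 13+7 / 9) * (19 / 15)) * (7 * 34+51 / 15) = 6008446 / 8775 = 684.72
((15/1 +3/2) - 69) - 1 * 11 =-127/2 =-63.50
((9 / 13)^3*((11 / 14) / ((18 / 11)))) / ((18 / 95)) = 103455 / 123032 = 0.84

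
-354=-354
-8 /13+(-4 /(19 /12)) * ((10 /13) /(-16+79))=-3352 /5187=-0.65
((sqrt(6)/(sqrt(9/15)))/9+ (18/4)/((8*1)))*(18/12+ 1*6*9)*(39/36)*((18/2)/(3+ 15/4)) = 481*sqrt(10)/54+ 1443/32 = 73.26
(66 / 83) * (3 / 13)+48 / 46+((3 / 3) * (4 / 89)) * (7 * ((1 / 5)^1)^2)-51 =-2747662949 / 55217825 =-49.76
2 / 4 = 1 / 2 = 0.50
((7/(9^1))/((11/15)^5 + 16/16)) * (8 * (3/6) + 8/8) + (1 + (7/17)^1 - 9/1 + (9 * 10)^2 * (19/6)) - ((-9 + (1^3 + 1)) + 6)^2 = 401267578229/15647242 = 25644.62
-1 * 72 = -72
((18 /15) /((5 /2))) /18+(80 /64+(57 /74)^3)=52689673 /30391800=1.73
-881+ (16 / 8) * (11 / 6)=-2632 / 3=-877.33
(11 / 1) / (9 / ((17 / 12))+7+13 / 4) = 748 / 1129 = 0.66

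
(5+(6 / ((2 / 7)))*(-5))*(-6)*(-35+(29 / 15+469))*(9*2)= 4708080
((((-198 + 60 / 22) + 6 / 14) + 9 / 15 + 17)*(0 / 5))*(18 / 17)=0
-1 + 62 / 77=-15 / 77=-0.19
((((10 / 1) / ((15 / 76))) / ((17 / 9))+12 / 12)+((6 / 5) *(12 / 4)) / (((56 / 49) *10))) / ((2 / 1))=95671 / 6800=14.07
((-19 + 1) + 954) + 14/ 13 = 12182/ 13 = 937.08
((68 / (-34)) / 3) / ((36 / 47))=-47 / 54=-0.87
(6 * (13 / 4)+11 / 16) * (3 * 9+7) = 5491 / 8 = 686.38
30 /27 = 10 /9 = 1.11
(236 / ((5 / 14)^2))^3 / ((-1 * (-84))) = 75405827.62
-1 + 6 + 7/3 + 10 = 52/3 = 17.33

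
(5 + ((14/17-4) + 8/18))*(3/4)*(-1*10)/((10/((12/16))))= -347/272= -1.28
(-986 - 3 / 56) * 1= -55219 / 56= -986.05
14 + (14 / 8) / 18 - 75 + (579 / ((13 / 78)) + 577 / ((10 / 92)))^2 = 138834879943 / 1800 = 77130488.86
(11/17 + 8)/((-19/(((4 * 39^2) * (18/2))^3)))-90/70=-168931453671702171/2261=-74715370929545.41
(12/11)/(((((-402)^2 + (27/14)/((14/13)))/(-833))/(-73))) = 47674256/116140695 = 0.41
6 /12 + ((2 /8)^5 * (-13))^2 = 524457 /1048576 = 0.50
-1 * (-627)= 627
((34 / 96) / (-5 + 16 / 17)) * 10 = -1445 / 1656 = -0.87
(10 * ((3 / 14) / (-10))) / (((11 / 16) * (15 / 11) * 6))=-4 / 105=-0.04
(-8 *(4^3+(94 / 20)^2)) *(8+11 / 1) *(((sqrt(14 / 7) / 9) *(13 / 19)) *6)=-447668 *sqrt(2) / 75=-8441.31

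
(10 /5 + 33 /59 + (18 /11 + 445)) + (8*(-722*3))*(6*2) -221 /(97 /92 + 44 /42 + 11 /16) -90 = -2905210247034 /13990493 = -207656.03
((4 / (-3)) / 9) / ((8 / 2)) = -1 / 27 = -0.04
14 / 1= 14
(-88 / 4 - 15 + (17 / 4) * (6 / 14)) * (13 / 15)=-30.49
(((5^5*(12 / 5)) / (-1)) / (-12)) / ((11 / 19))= 11875 / 11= 1079.55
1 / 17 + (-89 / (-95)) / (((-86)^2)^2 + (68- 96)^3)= 5194493593 / 88306365360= 0.06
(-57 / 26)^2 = 3249 / 676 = 4.81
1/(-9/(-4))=4/9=0.44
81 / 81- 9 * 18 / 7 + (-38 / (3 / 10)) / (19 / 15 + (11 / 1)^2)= -21255 / 917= -23.18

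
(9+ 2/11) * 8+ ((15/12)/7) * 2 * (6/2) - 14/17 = 192953/2618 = 73.70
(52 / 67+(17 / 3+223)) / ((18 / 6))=46118 / 603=76.48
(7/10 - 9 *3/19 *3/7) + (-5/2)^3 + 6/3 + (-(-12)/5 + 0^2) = -59233/5320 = -11.13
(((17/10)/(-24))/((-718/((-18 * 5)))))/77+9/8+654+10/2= 291965315/442288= 660.12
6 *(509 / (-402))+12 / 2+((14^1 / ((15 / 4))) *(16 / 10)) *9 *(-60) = -1081111 / 335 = -3227.20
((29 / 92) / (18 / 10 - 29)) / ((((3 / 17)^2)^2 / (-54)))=712385 / 1104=645.28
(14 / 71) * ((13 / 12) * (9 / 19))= 0.10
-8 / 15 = -0.53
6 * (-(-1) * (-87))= -522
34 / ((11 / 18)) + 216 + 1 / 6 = 17939 / 66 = 271.80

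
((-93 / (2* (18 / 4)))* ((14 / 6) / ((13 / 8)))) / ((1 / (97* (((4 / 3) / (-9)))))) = 673568 / 3159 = 213.22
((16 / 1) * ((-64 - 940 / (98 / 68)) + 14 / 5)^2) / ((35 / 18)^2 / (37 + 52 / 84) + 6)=8341686555646464 / 6248542475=1334981.17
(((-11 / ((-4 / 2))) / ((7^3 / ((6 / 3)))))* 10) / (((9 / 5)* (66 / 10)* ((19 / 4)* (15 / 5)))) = 1000 / 527877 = 0.00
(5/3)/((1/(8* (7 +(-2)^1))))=200/3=66.67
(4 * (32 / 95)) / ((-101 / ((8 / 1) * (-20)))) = 4096 / 1919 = 2.13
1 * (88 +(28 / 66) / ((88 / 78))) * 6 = 64161 / 121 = 530.26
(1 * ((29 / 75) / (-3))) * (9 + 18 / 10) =-1.39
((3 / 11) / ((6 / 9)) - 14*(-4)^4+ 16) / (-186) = 19.18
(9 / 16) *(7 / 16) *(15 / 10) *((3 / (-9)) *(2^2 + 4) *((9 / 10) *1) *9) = -5103 / 640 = -7.97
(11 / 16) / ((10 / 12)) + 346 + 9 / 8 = 6959 / 20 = 347.95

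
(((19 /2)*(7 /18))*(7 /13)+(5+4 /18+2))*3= 1437 /52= 27.63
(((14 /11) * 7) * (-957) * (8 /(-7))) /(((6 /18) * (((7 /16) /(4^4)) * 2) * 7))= 8552448 /7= 1221778.29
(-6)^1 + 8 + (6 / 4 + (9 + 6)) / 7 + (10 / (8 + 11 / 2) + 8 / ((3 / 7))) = 8983 / 378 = 23.76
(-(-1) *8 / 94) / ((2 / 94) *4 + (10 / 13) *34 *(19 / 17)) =13 / 4478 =0.00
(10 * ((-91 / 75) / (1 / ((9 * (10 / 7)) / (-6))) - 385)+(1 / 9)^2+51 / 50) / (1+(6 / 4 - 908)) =15483019 / 3667275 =4.22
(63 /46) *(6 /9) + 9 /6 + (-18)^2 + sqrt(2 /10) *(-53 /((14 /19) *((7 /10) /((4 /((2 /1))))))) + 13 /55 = 826423 /2530 - 2014 *sqrt(5) /49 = 234.74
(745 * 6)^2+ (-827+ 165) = 19980238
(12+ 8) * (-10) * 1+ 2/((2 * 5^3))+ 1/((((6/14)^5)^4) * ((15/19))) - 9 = 37901053225098625303/1307544150375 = 28986442.42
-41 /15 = -2.73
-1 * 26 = -26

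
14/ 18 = 7/ 9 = 0.78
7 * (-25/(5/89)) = -3115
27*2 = 54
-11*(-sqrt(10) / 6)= 5.80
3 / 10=0.30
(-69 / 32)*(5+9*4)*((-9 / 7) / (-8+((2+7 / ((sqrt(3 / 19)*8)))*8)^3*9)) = -108794853 / 88071340+16473267*sqrt(57) / 100652960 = 0.00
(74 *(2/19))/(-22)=-74/209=-0.35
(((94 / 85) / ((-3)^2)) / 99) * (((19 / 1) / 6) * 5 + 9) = 7003 / 227205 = 0.03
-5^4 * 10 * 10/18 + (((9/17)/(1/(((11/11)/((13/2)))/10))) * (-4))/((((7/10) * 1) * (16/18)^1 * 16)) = -773500729/222768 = -3472.23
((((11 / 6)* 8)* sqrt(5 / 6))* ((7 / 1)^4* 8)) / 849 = 422576* sqrt(30) / 7641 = 302.91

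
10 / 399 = 0.03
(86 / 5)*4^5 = 88064 / 5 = 17612.80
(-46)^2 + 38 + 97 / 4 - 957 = 4885 / 4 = 1221.25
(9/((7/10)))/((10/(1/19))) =9/133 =0.07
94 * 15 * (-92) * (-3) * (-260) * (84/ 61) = -139332039.34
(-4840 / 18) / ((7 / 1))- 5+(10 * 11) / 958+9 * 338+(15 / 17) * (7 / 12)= 6154500907 / 2052036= 2999.22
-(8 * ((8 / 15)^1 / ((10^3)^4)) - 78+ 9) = 16171874999999 / 234375000000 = 69.00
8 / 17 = 0.47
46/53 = 0.87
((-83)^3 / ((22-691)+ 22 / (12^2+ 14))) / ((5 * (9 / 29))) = 1309964017 / 2377800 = 550.91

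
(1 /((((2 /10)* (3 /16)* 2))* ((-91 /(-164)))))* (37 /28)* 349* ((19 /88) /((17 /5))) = 251480675 /357357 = 703.72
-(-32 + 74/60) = 923/30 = 30.77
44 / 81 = 0.54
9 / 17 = 0.53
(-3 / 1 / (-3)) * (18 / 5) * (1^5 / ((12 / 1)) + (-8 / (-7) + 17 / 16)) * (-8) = -2307 / 35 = -65.91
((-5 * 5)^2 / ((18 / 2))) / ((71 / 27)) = 1875 / 71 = 26.41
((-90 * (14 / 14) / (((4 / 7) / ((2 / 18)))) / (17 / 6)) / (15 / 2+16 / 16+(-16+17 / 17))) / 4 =105 / 442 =0.24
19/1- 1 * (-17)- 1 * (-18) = 54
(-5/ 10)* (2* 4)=-4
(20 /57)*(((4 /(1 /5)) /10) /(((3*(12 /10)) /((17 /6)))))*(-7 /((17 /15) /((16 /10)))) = -2800 /513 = -5.46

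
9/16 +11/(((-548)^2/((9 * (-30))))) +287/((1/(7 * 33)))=66297.55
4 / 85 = 0.05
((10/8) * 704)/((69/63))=18480/23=803.48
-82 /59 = -1.39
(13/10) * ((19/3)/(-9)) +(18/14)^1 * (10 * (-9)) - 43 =-301699/1890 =-159.63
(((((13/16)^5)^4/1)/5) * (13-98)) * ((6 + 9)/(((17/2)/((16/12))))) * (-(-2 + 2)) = 0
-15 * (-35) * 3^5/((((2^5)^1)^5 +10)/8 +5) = 510300/16777241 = 0.03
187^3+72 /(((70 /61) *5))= 1144362721 /175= 6539215.55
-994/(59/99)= -1667.90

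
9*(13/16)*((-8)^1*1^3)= -58.50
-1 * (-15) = 15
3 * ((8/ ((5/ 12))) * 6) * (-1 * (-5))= 1728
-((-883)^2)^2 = -607914936721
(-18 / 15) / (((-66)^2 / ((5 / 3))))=-1 / 2178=-0.00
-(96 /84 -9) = 55 /7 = 7.86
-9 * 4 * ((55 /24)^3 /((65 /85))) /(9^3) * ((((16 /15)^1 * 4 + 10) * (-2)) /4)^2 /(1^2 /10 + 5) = -380965475 /49128768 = -7.75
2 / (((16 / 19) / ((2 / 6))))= 19 / 24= 0.79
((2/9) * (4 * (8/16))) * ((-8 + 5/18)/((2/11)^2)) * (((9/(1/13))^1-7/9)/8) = -8796337/5832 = -1508.29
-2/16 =-1/8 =-0.12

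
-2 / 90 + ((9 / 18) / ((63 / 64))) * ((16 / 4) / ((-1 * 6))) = -341 / 945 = -0.36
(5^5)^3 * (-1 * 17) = -518798828125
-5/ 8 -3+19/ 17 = -341/ 136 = -2.51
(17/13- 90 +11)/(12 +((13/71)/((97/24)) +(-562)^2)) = -3477935/14139453796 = -0.00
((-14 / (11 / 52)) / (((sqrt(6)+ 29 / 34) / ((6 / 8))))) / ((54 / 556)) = 49887656 / 603405 - 58488976 * sqrt(6) / 603405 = -154.76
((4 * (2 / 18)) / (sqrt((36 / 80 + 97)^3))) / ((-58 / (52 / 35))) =-832 * sqrt(9745) / 6940044027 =-0.00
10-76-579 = -645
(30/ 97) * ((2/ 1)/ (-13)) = -60/ 1261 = -0.05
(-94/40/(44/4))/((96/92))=-1081/5280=-0.20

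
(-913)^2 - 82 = 833487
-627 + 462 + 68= -97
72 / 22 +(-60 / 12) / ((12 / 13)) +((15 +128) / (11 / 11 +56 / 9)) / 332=-57089 / 27390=-2.08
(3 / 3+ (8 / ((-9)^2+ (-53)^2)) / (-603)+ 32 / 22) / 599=23526001 / 5741226315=0.00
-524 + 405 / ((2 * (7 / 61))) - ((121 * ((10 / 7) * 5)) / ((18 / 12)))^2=-291725753 / 882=-330754.82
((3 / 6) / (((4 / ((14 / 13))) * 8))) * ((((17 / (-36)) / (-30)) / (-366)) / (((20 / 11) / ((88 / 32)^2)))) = -158389 / 52619673600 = -0.00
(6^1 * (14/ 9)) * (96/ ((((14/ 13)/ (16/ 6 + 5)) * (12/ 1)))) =4784/ 9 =531.56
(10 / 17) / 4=5 / 34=0.15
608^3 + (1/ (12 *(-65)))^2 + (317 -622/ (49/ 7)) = 957190597880407/ 4258800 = 224755940.14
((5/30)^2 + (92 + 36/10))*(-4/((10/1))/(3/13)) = -223769/1350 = -165.75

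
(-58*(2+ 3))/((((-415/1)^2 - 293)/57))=-8265/85966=-0.10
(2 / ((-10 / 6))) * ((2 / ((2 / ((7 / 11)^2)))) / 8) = -147 / 2420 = -0.06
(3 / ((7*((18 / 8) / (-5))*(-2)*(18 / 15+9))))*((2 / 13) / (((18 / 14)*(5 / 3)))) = 20 / 5967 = 0.00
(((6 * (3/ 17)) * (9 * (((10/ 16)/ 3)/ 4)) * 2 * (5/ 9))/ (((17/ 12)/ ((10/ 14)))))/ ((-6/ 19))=-7125/ 8092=-0.88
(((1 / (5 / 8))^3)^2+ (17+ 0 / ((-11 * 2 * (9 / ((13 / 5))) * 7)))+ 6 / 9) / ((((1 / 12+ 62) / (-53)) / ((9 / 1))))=-3080574756 / 11640625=-264.64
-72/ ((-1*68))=18/ 17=1.06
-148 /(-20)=37 /5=7.40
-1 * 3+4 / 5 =-11 / 5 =-2.20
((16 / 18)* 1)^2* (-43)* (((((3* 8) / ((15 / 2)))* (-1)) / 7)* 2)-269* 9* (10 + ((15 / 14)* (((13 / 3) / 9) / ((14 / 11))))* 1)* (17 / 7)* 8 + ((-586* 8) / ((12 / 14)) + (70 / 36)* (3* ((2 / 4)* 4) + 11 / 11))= -137485745333 / 277830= -494855.65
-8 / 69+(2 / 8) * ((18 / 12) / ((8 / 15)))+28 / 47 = 245519 / 207552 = 1.18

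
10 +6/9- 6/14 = 215/21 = 10.24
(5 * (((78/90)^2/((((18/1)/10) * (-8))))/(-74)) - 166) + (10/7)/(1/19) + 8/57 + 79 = -380828291/6377616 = -59.71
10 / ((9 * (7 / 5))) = 50 / 63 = 0.79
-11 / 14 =-0.79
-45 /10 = -9 /2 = -4.50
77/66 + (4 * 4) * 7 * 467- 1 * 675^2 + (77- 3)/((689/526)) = -1667090647/4134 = -403263.34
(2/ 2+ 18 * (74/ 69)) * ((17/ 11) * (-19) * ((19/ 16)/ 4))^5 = -4065345839462392931419/ 3977325473431552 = -1022130.54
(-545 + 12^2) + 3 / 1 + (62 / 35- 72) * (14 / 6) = -8428 / 15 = -561.87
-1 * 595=-595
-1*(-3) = 3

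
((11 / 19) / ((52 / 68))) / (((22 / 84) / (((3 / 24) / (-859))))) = -0.00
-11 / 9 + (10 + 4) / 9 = 0.33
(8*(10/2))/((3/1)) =13.33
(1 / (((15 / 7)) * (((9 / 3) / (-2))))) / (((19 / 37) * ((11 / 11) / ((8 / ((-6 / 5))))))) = 2072 / 513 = 4.04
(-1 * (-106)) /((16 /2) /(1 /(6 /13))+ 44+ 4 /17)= 11713 /5296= 2.21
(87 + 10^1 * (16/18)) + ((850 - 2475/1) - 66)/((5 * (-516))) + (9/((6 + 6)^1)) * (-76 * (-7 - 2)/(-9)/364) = 16972432/176085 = 96.39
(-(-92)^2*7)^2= 3510325504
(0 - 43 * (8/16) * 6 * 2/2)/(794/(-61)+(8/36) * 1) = 70821/7024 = 10.08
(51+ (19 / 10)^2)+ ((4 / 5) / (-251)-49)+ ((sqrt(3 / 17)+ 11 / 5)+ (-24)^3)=-346786449 / 25100+ sqrt(51) / 17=-13815.77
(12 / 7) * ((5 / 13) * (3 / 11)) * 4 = 720 / 1001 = 0.72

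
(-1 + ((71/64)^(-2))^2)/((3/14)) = -40294170/25411681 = -1.59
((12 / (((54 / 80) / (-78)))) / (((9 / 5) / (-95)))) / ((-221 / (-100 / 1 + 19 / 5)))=14622400 / 459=31857.08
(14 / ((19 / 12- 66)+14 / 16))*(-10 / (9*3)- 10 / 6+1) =0.23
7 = 7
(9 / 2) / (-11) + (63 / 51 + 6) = 2553 / 374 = 6.83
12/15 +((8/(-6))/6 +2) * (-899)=-71884/45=-1597.42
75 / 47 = 1.60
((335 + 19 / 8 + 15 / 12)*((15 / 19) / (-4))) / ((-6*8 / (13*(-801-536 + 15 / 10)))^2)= -5443675581435 / 622592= -8743568.15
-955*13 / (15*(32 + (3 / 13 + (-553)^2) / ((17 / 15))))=-548743 / 178919616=-0.00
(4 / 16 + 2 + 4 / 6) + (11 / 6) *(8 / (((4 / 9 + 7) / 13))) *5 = 130.98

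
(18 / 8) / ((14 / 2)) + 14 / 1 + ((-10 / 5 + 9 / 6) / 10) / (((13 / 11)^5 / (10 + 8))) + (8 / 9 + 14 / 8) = 1937974894 / 116957295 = 16.57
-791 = -791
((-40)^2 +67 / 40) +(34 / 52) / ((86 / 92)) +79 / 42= 753294173 / 469560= 1604.26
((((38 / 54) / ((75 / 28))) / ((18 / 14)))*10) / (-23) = -7448 / 83835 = -0.09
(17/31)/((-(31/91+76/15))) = -23205/228811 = -0.10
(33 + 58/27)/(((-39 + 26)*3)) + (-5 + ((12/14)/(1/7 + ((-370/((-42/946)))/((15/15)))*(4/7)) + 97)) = 5165760325/56704941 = 91.10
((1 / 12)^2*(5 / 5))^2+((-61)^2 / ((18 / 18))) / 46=38579351 / 476928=80.89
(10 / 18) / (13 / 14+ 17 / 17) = 70 / 243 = 0.29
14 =14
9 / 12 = 3 / 4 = 0.75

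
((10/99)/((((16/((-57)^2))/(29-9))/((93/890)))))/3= 55955/3916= 14.29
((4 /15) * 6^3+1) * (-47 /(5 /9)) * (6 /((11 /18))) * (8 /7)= -107083296 /1925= -55627.69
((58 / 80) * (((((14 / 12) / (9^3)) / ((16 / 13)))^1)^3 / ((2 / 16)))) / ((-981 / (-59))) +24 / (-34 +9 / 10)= -403502785414672035089 / 556497592139666718720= -0.73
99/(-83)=-99/83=-1.19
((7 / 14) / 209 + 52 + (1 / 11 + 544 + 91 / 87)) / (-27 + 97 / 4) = -43431134 / 200013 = -217.14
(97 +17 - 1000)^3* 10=-6955064560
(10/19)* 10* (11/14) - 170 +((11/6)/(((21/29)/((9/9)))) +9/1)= -369473/2394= -154.33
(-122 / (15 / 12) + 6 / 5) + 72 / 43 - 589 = -147001 / 215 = -683.73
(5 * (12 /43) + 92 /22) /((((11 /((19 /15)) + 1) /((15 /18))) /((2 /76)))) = 6595 /522192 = 0.01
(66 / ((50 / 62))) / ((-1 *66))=-31 / 25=-1.24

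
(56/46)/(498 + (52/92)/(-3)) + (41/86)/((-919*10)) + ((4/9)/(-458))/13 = 0.00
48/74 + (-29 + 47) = 690/37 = 18.65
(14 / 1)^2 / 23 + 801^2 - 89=14754972 / 23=641520.52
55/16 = 3.44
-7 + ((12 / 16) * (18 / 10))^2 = -2071 / 400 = -5.18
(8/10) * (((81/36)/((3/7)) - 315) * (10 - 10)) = 0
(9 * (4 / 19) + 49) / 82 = 967 / 1558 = 0.62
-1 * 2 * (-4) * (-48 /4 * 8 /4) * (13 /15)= -832 /5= -166.40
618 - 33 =585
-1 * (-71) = 71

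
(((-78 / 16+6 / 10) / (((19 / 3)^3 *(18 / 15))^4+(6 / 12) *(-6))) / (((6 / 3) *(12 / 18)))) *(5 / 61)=-2103620625 / 69126251528261080352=-0.00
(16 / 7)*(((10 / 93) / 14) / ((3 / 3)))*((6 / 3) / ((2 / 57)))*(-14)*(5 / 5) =-3040 / 217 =-14.01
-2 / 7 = -0.29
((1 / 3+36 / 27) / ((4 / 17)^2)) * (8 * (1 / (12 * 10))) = 289 / 144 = 2.01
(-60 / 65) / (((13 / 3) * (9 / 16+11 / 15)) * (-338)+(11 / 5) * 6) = 864 / 1764139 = 0.00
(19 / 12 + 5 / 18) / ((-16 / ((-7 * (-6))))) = -469 / 96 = -4.89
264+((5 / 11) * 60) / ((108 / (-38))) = 25186 / 99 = 254.40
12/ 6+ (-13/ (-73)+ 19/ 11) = 3136/ 803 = 3.91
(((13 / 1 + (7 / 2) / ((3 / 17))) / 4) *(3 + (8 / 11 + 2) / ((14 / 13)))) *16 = 55948 / 77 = 726.60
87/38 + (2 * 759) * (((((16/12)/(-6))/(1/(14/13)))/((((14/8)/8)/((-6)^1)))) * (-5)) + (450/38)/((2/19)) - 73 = -12295598/247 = -49779.75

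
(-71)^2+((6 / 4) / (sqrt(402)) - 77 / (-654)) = sqrt(402) / 268+3296891 / 654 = 5041.19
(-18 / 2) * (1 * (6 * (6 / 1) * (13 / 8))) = -1053 / 2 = -526.50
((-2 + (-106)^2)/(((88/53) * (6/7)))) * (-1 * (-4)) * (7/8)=14587349/528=27627.55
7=7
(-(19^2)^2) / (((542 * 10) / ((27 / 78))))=-1172889 / 140920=-8.32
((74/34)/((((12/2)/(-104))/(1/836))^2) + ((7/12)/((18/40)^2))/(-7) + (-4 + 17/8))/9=-3299404117/12992127192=-0.25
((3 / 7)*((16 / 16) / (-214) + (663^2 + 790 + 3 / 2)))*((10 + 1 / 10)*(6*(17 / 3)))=242707769523 / 3745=64808483.18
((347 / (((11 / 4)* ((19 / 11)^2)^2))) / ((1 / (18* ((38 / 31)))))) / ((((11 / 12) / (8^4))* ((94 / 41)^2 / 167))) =20856562176688128 / 469697461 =44404247.22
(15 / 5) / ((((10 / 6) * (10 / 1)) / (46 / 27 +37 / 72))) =479 / 1200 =0.40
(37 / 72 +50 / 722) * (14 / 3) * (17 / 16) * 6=1803683 / 103968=17.35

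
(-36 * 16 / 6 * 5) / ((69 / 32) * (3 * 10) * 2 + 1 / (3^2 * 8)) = -8640 / 2329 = -3.71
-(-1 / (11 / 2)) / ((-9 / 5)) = -0.10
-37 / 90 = -0.41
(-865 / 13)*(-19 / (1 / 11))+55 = 181500 / 13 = 13961.54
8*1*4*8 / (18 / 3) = 128 / 3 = 42.67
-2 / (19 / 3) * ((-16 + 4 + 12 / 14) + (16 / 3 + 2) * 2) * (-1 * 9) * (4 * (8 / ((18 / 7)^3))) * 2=58016 / 1539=37.70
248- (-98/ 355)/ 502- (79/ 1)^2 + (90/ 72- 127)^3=-11373992971159/ 5702720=-1994485.61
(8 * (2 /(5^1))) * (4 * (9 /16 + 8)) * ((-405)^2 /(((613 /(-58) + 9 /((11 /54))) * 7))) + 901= 2320933787 /30023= 77305.19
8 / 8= 1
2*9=18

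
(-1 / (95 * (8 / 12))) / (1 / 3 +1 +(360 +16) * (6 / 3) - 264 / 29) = -261 / 12302120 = -0.00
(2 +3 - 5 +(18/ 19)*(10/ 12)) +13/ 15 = 472/ 285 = 1.66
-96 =-96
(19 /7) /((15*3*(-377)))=-19 /118755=-0.00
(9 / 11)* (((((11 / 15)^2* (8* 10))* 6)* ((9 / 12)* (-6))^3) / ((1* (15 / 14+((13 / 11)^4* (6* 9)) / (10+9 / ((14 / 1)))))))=-979637157576 / 558353765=-1754.51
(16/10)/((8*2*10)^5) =0.00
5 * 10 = 50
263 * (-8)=-2104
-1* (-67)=67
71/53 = 1.34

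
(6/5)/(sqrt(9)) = 0.40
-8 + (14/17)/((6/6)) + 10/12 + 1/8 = -2537/408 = -6.22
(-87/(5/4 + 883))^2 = 13456/1390041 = 0.01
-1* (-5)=5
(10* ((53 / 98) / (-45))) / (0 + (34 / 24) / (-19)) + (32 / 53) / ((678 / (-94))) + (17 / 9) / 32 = 2280412789 / 1436785056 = 1.59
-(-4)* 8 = 32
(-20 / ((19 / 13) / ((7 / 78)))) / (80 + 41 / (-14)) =-980 / 61503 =-0.02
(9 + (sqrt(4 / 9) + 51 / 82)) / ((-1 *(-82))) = 2531 / 20172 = 0.13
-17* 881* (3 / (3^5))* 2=-369.80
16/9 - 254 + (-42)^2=13606/9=1511.78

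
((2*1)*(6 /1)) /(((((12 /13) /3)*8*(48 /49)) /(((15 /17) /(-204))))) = -3185 /147968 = -0.02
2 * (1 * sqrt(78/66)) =2 * sqrt(143)/11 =2.17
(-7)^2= 49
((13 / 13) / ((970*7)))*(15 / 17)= 3 / 23086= 0.00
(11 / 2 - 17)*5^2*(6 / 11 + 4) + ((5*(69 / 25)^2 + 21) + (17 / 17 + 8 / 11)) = -1713254 / 1375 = -1246.00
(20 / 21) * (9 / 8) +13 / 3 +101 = 4469 / 42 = 106.40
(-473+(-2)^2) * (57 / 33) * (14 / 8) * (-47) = 2931719 / 44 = 66629.98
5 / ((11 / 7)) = 35 / 11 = 3.18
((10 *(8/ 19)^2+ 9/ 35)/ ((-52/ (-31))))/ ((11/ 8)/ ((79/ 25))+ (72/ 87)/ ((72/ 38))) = 840746598/ 605734535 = 1.39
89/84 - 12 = -919/84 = -10.94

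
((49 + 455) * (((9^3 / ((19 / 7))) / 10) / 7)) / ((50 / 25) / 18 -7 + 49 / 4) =6613488 / 18335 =360.70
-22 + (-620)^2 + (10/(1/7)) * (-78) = 378918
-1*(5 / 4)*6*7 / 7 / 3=-5 / 2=-2.50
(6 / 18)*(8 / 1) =8 / 3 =2.67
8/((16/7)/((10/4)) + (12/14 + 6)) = 35/34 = 1.03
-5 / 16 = -0.31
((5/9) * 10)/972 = 25/4374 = 0.01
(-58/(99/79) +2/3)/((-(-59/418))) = -171608/531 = -323.18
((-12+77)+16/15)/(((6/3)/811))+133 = 807691/30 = 26923.03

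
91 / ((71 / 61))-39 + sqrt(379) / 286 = sqrt(379) / 286 + 2782 / 71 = 39.25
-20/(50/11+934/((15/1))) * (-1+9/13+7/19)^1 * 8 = -24750/170183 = -0.15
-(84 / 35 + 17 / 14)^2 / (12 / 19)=-1216171 / 58800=-20.68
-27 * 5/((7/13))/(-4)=1755/28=62.68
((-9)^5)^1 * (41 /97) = -2421009 /97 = -24958.86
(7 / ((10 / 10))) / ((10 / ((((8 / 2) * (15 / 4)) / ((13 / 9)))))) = 7.27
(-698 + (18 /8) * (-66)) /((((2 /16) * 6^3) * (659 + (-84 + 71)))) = -1693 /34884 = -0.05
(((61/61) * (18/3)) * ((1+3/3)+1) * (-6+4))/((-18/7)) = 14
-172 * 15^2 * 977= -37809900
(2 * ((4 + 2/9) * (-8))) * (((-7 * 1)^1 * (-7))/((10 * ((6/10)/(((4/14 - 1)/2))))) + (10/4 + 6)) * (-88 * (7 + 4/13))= 85138240/351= 242559.09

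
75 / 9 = 8.33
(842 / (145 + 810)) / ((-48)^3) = -421 / 52807680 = -0.00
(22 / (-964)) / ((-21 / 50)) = 275 / 5061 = 0.05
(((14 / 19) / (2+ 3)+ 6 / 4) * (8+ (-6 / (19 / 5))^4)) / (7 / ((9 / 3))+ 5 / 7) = 1522116183 / 198087920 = 7.68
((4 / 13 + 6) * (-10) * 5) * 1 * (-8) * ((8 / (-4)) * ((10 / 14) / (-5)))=65600 / 91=720.88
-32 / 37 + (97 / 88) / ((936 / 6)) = -0.86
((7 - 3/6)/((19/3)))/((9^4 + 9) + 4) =39/249812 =0.00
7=7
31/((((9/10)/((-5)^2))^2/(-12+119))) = 2559413.58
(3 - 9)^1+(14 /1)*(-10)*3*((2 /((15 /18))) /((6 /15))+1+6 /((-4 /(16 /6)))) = -1266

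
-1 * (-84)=84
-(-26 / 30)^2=-169 / 225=-0.75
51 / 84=17 / 28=0.61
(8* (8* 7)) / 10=224 / 5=44.80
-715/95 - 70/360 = -5281/684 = -7.72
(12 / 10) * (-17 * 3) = -306 / 5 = -61.20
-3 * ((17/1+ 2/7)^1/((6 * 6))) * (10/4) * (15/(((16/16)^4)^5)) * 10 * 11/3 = -166375/84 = -1980.65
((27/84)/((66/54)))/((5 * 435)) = 27/223300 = 0.00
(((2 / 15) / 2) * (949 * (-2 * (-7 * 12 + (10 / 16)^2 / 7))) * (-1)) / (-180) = 35689043 / 604800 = 59.01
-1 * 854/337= -854/337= -2.53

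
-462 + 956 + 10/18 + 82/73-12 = 317777/657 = 483.68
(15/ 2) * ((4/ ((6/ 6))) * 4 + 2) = 135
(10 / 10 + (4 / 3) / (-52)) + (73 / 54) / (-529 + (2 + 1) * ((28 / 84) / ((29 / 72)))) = 10416475 / 10718838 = 0.97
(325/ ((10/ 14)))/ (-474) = -455/ 474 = -0.96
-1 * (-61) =61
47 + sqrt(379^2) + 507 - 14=919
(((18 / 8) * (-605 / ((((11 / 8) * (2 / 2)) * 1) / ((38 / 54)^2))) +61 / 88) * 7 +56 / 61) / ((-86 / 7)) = 10427437895 / 37393488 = 278.86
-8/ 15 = -0.53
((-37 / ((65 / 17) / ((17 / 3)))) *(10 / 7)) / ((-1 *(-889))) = -21386 / 242697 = -0.09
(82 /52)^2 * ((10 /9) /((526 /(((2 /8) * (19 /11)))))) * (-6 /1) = -159695 /11734008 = -0.01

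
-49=-49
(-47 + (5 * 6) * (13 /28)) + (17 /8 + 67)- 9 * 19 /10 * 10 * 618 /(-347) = 6618561 /19432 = 340.60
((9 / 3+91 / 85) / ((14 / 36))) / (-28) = -1557 / 4165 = -0.37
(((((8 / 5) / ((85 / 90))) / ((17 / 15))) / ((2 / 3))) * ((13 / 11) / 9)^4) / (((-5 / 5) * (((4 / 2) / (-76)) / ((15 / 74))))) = 21706360 / 4227017751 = 0.01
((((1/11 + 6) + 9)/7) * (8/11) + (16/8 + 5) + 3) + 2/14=1417/121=11.71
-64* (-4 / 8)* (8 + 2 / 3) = 832 / 3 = 277.33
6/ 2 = 3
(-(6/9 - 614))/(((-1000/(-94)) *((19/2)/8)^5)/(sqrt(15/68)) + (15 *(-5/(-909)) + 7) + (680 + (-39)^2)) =4718594869423669992488960/16977608503976779095534481 - 7157747405768359936000 *sqrt(255)/16977608503976779095534481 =0.27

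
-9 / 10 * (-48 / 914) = 108 / 2285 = 0.05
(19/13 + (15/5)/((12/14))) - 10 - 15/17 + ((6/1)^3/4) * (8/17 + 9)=223427/442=505.49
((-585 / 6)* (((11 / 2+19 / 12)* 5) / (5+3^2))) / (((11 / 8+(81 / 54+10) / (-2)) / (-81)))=-447525 / 98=-4566.58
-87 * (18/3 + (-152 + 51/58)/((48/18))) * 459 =32374647/16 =2023415.44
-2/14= -1/7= -0.14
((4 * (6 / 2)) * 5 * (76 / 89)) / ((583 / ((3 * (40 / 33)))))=182400 / 570757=0.32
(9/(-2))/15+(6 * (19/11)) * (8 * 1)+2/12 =13658/165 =82.78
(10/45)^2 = 4/81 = 0.05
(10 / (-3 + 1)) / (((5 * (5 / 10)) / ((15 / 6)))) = -5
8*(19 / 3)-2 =146 / 3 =48.67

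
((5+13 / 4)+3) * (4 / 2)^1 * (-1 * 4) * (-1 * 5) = 450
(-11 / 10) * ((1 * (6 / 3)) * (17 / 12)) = -187 / 60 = -3.12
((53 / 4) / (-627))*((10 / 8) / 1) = -265 / 10032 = -0.03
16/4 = 4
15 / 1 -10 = 5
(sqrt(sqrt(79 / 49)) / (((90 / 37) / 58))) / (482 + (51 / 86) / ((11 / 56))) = 507529 * sqrt(7) * 79^(1 / 4) / 72265410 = 0.06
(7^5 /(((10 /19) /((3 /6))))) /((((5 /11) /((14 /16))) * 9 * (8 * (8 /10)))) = 24588641 /46080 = 533.61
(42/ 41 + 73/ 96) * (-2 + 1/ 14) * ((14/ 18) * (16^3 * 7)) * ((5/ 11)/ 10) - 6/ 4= -3490.64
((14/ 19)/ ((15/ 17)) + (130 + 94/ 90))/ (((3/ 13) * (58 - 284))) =-2.53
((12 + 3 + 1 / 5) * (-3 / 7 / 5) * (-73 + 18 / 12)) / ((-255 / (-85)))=5434 / 175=31.05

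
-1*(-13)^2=-169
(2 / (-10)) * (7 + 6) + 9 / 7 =-46 / 35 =-1.31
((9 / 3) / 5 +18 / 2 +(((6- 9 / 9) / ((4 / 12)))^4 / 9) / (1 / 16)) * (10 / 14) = 450048 / 7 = 64292.57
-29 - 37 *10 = -399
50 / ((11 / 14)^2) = 9800 / 121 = 80.99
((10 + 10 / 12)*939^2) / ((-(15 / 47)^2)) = -2813375773 / 30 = -93779192.43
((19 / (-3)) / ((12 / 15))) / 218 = -95 / 2616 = -0.04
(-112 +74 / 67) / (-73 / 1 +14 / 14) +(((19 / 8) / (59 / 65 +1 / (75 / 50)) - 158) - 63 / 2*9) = -649332247 / 1480968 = -438.45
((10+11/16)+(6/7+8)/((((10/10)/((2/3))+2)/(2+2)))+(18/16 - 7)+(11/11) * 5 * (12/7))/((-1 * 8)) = -18429/6272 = -2.94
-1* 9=-9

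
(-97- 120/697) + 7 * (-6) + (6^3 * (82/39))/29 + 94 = -7754757/262769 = -29.51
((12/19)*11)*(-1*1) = -132/19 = -6.95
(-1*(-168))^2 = 28224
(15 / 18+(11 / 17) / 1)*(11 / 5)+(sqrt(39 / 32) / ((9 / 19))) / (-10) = 1661 / 510-19*sqrt(78) / 720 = 3.02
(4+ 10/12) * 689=19981/6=3330.17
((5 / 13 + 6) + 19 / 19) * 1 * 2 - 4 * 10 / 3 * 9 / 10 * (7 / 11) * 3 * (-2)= 8664 / 143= 60.59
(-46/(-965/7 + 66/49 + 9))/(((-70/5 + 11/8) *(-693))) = 322/7809219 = 0.00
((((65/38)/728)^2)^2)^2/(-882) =-390625/370886968421653911568543383552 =-0.00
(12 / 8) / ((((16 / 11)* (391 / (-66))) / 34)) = -1089 / 184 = -5.92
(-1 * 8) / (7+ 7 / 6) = -48 / 49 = -0.98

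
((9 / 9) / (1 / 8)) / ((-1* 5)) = -8 / 5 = -1.60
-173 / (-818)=173 / 818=0.21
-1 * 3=-3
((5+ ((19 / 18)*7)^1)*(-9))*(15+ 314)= -73367 / 2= -36683.50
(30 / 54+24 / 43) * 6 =862 / 129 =6.68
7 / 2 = 3.50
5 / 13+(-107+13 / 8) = -10919 / 104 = -104.99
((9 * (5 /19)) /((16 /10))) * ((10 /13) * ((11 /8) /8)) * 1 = 12375 /63232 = 0.20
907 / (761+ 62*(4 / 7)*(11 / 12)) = 19047 / 16663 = 1.14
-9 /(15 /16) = -48 /5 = -9.60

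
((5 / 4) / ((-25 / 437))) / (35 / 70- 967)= 437 / 19330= 0.02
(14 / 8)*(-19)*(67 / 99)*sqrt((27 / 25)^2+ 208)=-8911*sqrt(130729) / 9900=-325.44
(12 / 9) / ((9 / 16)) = 64 / 27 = 2.37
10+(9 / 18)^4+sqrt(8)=2 * sqrt(2)+161 / 16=12.89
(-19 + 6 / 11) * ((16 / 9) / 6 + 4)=-23548 / 297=-79.29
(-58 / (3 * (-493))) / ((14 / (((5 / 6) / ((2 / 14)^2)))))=35 / 306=0.11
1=1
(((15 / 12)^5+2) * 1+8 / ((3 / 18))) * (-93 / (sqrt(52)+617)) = -1039074275 / 129924096+1684075 * sqrt(13) / 64962048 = -7.90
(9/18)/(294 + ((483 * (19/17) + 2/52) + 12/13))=221/368975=0.00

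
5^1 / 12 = 5 / 12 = 0.42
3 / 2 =1.50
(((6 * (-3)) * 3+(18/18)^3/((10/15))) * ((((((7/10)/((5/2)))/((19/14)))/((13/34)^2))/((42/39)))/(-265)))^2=7219221156/107108925625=0.07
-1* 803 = -803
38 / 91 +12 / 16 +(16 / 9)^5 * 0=425 / 364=1.17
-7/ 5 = -1.40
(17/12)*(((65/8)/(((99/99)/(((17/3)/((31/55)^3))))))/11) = 284123125/8579808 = 33.12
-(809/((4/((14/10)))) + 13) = -5923/20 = -296.15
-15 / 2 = -7.50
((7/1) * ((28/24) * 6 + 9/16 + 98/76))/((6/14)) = 43953/304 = 144.58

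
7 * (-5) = -35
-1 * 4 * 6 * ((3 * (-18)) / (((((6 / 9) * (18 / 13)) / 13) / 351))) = 6406452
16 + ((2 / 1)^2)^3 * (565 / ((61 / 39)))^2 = 31074697936 / 3721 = 8351168.49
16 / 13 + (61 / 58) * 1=1721 / 754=2.28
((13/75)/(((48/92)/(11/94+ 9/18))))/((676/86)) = 28681/1099800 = 0.03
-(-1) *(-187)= -187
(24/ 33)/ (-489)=-8/ 5379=-0.00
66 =66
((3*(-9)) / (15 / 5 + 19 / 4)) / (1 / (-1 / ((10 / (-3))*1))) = -162 / 155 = -1.05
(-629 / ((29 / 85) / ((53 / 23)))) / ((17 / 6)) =-1000110 / 667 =-1499.42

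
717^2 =514089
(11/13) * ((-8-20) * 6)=-142.15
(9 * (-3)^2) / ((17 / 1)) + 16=353 / 17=20.76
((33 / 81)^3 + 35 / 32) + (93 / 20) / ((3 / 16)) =81759629 / 3149280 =25.96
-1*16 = -16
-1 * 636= -636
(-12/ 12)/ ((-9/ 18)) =2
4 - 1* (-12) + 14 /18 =151 /9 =16.78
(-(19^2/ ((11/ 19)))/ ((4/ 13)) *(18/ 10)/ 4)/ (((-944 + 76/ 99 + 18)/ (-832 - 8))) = -11667159/ 14092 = -827.93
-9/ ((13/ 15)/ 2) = -270/ 13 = -20.77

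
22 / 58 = 11 / 29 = 0.38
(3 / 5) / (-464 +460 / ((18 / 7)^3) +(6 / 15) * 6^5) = 0.00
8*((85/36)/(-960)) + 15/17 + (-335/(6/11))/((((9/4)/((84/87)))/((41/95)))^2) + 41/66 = -43222384485551/2207349286560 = -19.58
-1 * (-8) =8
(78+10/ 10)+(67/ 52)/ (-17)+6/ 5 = 354149/ 4420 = 80.12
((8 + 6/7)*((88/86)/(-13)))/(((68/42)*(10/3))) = -6138/47515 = -0.13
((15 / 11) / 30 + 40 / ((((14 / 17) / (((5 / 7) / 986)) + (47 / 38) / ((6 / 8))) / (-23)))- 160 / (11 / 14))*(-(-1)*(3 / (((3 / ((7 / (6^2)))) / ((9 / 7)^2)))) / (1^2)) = -65.70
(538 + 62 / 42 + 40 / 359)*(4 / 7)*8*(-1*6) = -260348864 / 17591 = -14800.12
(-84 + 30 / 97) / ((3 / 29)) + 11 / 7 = -548251 / 679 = -807.44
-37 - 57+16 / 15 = -1394 / 15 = -92.93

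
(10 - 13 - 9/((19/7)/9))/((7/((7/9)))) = -208/57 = -3.65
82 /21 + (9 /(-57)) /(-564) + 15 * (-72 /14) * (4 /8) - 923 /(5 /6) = -61202633 /53580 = -1142.27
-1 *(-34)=34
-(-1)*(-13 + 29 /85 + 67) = 4619 /85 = 54.34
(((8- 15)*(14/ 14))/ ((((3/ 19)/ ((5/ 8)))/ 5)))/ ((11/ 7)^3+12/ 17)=-19388075/ 641832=-30.21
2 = 2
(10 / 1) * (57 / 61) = 570 / 61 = 9.34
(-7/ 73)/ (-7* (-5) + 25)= -7/ 4380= -0.00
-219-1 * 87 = -306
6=6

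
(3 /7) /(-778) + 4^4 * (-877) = -1222692355 /5446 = -224512.00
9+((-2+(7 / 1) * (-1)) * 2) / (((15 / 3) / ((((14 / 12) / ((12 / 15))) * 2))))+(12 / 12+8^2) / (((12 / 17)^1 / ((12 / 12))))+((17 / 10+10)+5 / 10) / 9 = 16549 / 180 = 91.94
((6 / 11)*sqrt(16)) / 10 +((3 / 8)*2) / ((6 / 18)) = 543 / 220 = 2.47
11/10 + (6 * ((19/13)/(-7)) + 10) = 9.85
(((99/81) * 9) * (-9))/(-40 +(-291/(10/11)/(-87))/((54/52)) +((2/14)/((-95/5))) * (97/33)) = 2.71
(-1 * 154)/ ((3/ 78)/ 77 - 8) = 19.25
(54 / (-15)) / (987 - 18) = -6 / 1615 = -0.00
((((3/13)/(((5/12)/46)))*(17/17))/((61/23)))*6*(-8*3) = -5484672/3965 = -1383.27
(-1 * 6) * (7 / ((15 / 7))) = -98 / 5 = -19.60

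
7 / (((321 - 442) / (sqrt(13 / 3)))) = -7 * sqrt(39) / 363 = -0.12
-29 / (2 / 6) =-87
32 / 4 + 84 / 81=244 / 27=9.04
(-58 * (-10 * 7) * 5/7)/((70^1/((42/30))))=58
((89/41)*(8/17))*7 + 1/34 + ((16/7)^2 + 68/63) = 8289289/614754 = 13.48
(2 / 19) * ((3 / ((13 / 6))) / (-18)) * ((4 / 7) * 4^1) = -32 / 1729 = -0.02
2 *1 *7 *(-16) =-224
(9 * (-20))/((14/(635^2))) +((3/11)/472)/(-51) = -3203122626007/617848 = -5184321.43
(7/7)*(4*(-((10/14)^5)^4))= -381469726562500/79792266297612001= -0.00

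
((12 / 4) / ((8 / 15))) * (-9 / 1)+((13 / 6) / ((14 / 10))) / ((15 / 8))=-25099 / 504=-49.80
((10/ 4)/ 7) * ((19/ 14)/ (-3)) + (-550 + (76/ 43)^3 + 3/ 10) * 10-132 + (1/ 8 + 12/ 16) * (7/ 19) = -9901572846541/ 1776504408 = -5573.63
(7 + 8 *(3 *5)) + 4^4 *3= 895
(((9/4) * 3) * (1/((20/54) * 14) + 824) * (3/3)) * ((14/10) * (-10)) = -3115449/40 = -77886.22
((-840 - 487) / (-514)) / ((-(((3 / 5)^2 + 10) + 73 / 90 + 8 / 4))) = -298575 / 1523239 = -0.20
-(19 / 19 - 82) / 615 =27 / 205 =0.13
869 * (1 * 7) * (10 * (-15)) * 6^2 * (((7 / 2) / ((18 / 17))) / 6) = -18096925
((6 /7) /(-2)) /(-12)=1 /28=0.04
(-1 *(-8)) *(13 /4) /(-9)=-2.89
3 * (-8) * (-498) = 11952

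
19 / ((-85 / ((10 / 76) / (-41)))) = 0.00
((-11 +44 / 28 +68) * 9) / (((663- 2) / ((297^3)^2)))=2532591016690184010 / 4627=547350554720160.80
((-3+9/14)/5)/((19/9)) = -297/1330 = -0.22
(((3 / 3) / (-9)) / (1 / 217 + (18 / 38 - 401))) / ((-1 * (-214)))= 4123 / 3180502026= 0.00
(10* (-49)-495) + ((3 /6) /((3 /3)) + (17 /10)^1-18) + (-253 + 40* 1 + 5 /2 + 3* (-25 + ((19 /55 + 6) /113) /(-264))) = -140700709 /109384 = -1286.30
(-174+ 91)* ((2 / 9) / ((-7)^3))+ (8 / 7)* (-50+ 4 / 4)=-172706 / 3087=-55.95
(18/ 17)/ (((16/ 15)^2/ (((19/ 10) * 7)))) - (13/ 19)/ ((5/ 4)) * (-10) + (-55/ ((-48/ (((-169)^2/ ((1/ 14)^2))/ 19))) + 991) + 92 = 84018503201/ 248064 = 338696.88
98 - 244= -146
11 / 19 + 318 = 6053 / 19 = 318.58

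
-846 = -846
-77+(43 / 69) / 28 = -148721 / 1932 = -76.98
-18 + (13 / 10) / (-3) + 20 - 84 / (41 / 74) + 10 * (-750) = -9409553 / 1230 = -7650.04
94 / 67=1.40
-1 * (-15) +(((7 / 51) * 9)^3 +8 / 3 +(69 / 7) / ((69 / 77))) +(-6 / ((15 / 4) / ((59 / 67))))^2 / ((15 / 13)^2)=32.04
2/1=2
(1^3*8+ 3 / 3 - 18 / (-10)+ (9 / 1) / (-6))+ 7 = 163 / 10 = 16.30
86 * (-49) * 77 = -324478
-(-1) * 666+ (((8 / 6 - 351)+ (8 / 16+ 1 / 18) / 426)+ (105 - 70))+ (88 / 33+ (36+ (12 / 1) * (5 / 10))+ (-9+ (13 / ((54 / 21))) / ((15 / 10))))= 498895 / 1278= 390.37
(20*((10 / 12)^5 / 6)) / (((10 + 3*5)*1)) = 625 / 11664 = 0.05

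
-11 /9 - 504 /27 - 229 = -2240 /9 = -248.89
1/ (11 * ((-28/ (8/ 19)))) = -2/ 1463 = -0.00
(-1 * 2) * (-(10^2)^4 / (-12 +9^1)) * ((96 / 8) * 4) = -3200000000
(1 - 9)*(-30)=240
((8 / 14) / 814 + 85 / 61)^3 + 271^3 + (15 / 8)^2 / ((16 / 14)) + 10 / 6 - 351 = 160456917354895989318663113 / 8062283554664553984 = 19902167.45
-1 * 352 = -352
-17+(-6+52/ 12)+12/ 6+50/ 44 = -1025/ 66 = -15.53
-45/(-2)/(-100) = -9/40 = -0.22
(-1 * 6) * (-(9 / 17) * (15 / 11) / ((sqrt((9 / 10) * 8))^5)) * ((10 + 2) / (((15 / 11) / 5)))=125 * sqrt(5) / 204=1.37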